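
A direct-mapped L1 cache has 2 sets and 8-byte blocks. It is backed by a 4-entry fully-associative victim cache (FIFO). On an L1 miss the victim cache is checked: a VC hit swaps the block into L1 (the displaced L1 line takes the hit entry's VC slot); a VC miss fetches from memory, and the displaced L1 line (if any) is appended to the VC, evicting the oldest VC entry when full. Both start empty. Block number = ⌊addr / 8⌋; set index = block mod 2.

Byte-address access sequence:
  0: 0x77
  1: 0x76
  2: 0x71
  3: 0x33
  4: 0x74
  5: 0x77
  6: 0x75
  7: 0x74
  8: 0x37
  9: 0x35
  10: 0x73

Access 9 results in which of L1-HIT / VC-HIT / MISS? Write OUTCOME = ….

0: 0x77 (blk 14, set 0) → MISS  vc=[]
1: 0x76 (blk 14, set 0) → L1-HIT  vc=[]
2: 0x71 (blk 14, set 0) → L1-HIT  vc=[]
3: 0x33 (blk 6, set 0) → MISS  vc=[14]
4: 0x74 (blk 14, set 0) → VC-HIT  vc=[6]
5: 0x77 (blk 14, set 0) → L1-HIT  vc=[6]
6: 0x75 (blk 14, set 0) → L1-HIT  vc=[6]
7: 0x74 (blk 14, set 0) → L1-HIT  vc=[6]
8: 0x37 (blk 6, set 0) → VC-HIT  vc=[14]
9: 0x35 (blk 6, set 0) → L1-HIT  vc=[14]
10: 0x73 (blk 14, set 0) → VC-HIT  vc=[6]

OUTCOME = L1-HIT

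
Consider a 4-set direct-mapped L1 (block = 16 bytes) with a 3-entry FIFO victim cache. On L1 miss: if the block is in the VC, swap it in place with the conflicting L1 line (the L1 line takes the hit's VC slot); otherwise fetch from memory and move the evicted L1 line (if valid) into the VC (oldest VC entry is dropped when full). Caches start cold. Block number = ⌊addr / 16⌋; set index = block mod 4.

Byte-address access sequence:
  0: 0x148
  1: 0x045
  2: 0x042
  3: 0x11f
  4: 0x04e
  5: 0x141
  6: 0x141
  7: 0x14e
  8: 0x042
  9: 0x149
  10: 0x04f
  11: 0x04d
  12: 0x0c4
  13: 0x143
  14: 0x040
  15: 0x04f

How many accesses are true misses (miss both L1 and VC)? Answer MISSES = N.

MISSES = 4

0: 0x148 (blk 20, set 0) → MISS  vc=[]
1: 0x45 (blk 4, set 0) → MISS  vc=[20]
2: 0x42 (blk 4, set 0) → L1-HIT  vc=[20]
3: 0x11f (blk 17, set 1) → MISS  vc=[20]
4: 0x4e (blk 4, set 0) → L1-HIT  vc=[20]
5: 0x141 (blk 20, set 0) → VC-HIT  vc=[4]
6: 0x141 (blk 20, set 0) → L1-HIT  vc=[4]
7: 0x14e (blk 20, set 0) → L1-HIT  vc=[4]
8: 0x42 (blk 4, set 0) → VC-HIT  vc=[20]
9: 0x149 (blk 20, set 0) → VC-HIT  vc=[4]
10: 0x4f (blk 4, set 0) → VC-HIT  vc=[20]
11: 0x4d (blk 4, set 0) → L1-HIT  vc=[20]
12: 0xc4 (blk 12, set 0) → MISS  vc=[20, 4]
13: 0x143 (blk 20, set 0) → VC-HIT  vc=[12, 4]
14: 0x40 (blk 4, set 0) → VC-HIT  vc=[12, 20]
15: 0x4f (blk 4, set 0) → L1-HIT  vc=[12, 20]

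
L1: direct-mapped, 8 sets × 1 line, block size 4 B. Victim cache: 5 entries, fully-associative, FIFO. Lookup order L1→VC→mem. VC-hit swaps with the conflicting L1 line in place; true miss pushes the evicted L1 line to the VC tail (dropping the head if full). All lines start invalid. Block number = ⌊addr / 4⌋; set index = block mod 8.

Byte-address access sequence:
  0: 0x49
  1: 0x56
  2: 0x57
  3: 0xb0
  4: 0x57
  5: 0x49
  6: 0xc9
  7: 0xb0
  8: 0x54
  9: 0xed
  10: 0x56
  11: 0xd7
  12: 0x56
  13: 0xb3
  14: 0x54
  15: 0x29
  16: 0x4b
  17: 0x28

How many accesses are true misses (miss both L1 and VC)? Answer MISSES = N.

  [0] addr=0x49 blk=18 s=2: MISS | VC []
  [1] addr=0x56 blk=21 s=5: MISS | VC []
  [2] addr=0x57 blk=21 s=5: L1-HIT | VC []
  [3] addr=0xb0 blk=44 s=4: MISS | VC []
  [4] addr=0x57 blk=21 s=5: L1-HIT | VC []
  [5] addr=0x49 blk=18 s=2: L1-HIT | VC []
  [6] addr=0xc9 blk=50 s=2: MISS | VC [18]
  [7] addr=0xb0 blk=44 s=4: L1-HIT | VC [18]
  [8] addr=0x54 blk=21 s=5: L1-HIT | VC [18]
  [9] addr=0xed blk=59 s=3: MISS | VC [18]
  [10] addr=0x56 blk=21 s=5: L1-HIT | VC [18]
  [11] addr=0xd7 blk=53 s=5: MISS | VC [18, 21]
  [12] addr=0x56 blk=21 s=5: VC-HIT | VC [18, 53]
  [13] addr=0xb3 blk=44 s=4: L1-HIT | VC [18, 53]
  [14] addr=0x54 blk=21 s=5: L1-HIT | VC [18, 53]
  [15] addr=0x29 blk=10 s=2: MISS | VC [18, 53, 50]
  [16] addr=0x4b blk=18 s=2: VC-HIT | VC [10, 53, 50]
  [17] addr=0x28 blk=10 s=2: VC-HIT | VC [18, 53, 50]

MISSES = 7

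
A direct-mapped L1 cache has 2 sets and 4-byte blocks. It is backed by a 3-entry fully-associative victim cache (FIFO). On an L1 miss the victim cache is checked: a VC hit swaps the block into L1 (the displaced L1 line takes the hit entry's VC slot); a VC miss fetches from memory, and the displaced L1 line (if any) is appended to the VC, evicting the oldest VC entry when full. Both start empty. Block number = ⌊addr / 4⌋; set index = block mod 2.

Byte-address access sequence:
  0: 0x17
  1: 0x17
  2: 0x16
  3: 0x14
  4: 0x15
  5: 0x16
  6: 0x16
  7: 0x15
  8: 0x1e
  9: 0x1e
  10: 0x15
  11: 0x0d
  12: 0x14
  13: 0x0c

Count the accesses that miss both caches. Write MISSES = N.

#0 0x17→b5/s1 MISS; vc=[]
#1 0x17→b5/s1 L1-HIT; vc=[]
#2 0x16→b5/s1 L1-HIT; vc=[]
#3 0x14→b5/s1 L1-HIT; vc=[]
#4 0x15→b5/s1 L1-HIT; vc=[]
#5 0x16→b5/s1 L1-HIT; vc=[]
#6 0x16→b5/s1 L1-HIT; vc=[]
#7 0x15→b5/s1 L1-HIT; vc=[]
#8 0x1e→b7/s1 MISS; vc=[5]
#9 0x1e→b7/s1 L1-HIT; vc=[5]
#10 0x15→b5/s1 VC-HIT; vc=[7]
#11 0xd→b3/s1 MISS; vc=[7,5]
#12 0x14→b5/s1 VC-HIT; vc=[7,3]
#13 0xc→b3/s1 VC-HIT; vc=[7,5]

MISSES = 3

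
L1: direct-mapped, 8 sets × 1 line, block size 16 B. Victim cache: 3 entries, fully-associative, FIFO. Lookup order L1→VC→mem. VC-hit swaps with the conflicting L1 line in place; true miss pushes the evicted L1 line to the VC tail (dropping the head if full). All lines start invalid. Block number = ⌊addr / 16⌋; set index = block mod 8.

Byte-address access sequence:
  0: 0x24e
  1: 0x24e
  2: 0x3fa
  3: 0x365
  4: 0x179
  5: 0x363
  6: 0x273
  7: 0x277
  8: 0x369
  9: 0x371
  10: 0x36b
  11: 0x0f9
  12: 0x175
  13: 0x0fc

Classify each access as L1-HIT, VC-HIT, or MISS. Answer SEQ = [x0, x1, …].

SEQ = [MISS, L1-HIT, MISS, MISS, MISS, L1-HIT, MISS, L1-HIT, L1-HIT, MISS, L1-HIT, MISS, VC-HIT, VC-HIT]

  [0] addr=0x24e blk=36 s=4: MISS | VC []
  [1] addr=0x24e blk=36 s=4: L1-HIT | VC []
  [2] addr=0x3fa blk=63 s=7: MISS | VC []
  [3] addr=0x365 blk=54 s=6: MISS | VC []
  [4] addr=0x179 blk=23 s=7: MISS | VC [63]
  [5] addr=0x363 blk=54 s=6: L1-HIT | VC [63]
  [6] addr=0x273 blk=39 s=7: MISS | VC [63, 23]
  [7] addr=0x277 blk=39 s=7: L1-HIT | VC [63, 23]
  [8] addr=0x369 blk=54 s=6: L1-HIT | VC [63, 23]
  [9] addr=0x371 blk=55 s=7: MISS | VC [63, 23, 39]
  [10] addr=0x36b blk=54 s=6: L1-HIT | VC [63, 23, 39]
  [11] addr=0xf9 blk=15 s=7: MISS | VC [23, 39, 55]
  [12] addr=0x175 blk=23 s=7: VC-HIT | VC [15, 39, 55]
  [13] addr=0xfc blk=15 s=7: VC-HIT | VC [23, 39, 55]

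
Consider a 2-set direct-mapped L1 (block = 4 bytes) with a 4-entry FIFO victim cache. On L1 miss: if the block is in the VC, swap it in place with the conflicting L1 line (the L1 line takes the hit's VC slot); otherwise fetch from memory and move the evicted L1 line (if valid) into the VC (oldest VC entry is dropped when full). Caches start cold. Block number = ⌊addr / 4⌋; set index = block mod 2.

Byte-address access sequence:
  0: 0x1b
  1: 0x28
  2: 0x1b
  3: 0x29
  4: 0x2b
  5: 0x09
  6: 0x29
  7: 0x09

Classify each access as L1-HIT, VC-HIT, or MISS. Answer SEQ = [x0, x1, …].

SEQ = [MISS, MISS, VC-HIT, VC-HIT, L1-HIT, MISS, VC-HIT, VC-HIT]

  [0] addr=0x1b blk=6 s=0: MISS | VC []
  [1] addr=0x28 blk=10 s=0: MISS | VC [6]
  [2] addr=0x1b blk=6 s=0: VC-HIT | VC [10]
  [3] addr=0x29 blk=10 s=0: VC-HIT | VC [6]
  [4] addr=0x2b blk=10 s=0: L1-HIT | VC [6]
  [5] addr=0x9 blk=2 s=0: MISS | VC [6, 10]
  [6] addr=0x29 blk=10 s=0: VC-HIT | VC [6, 2]
  [7] addr=0x9 blk=2 s=0: VC-HIT | VC [6, 10]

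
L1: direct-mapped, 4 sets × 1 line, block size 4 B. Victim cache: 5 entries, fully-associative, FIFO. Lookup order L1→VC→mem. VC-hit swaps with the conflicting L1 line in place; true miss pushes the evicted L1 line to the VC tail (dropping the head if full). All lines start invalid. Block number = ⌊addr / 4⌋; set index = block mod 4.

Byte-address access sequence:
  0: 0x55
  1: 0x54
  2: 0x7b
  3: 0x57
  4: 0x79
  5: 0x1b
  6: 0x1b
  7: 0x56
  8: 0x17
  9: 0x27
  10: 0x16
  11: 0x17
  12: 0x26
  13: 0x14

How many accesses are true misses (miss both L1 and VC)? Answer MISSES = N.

MISSES = 5

#0 0x55→b21/s1 MISS; vc=[]
#1 0x54→b21/s1 L1-HIT; vc=[]
#2 0x7b→b30/s2 MISS; vc=[]
#3 0x57→b21/s1 L1-HIT; vc=[]
#4 0x79→b30/s2 L1-HIT; vc=[]
#5 0x1b→b6/s2 MISS; vc=[30]
#6 0x1b→b6/s2 L1-HIT; vc=[30]
#7 0x56→b21/s1 L1-HIT; vc=[30]
#8 0x17→b5/s1 MISS; vc=[30,21]
#9 0x27→b9/s1 MISS; vc=[30,21,5]
#10 0x16→b5/s1 VC-HIT; vc=[30,21,9]
#11 0x17→b5/s1 L1-HIT; vc=[30,21,9]
#12 0x26→b9/s1 VC-HIT; vc=[30,21,5]
#13 0x14→b5/s1 VC-HIT; vc=[30,21,9]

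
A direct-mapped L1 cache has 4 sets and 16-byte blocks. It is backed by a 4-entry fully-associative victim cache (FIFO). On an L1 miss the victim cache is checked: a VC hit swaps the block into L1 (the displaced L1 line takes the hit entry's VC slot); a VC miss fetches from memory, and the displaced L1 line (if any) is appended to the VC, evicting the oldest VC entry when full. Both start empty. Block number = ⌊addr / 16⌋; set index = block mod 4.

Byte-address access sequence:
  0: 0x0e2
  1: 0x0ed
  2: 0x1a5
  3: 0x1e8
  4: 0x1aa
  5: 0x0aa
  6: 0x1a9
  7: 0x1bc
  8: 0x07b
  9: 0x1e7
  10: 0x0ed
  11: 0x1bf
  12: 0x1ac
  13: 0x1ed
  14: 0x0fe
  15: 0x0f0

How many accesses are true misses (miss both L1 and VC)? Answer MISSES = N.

MISSES = 7

0: 0xe2 (blk 14, set 2) → MISS  vc=[]
1: 0xed (blk 14, set 2) → L1-HIT  vc=[]
2: 0x1a5 (blk 26, set 2) → MISS  vc=[14]
3: 0x1e8 (blk 30, set 2) → MISS  vc=[14, 26]
4: 0x1aa (blk 26, set 2) → VC-HIT  vc=[14, 30]
5: 0xaa (blk 10, set 2) → MISS  vc=[14, 30, 26]
6: 0x1a9 (blk 26, set 2) → VC-HIT  vc=[14, 30, 10]
7: 0x1bc (blk 27, set 3) → MISS  vc=[14, 30, 10]
8: 0x7b (blk 7, set 3) → MISS  vc=[14, 30, 10, 27]
9: 0x1e7 (blk 30, set 2) → VC-HIT  vc=[14, 26, 10, 27]
10: 0xed (blk 14, set 2) → VC-HIT  vc=[30, 26, 10, 27]
11: 0x1bf (blk 27, set 3) → VC-HIT  vc=[30, 26, 10, 7]
12: 0x1ac (blk 26, set 2) → VC-HIT  vc=[30, 14, 10, 7]
13: 0x1ed (blk 30, set 2) → VC-HIT  vc=[26, 14, 10, 7]
14: 0xfe (blk 15, set 3) → MISS  vc=[14, 10, 7, 27]
15: 0xf0 (blk 15, set 3) → L1-HIT  vc=[14, 10, 7, 27]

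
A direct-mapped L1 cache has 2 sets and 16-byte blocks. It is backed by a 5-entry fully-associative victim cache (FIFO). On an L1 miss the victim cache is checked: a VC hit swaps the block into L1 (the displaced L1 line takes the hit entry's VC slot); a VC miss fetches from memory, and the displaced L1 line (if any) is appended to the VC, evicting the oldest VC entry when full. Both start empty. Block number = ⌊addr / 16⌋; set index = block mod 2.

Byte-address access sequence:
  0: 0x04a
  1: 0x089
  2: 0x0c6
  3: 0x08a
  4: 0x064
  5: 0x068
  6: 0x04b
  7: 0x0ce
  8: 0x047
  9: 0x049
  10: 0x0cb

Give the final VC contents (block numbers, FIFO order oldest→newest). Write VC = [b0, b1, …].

0: 0x4a (blk 4, set 0) → MISS  vc=[]
1: 0x89 (blk 8, set 0) → MISS  vc=[4]
2: 0xc6 (blk 12, set 0) → MISS  vc=[4, 8]
3: 0x8a (blk 8, set 0) → VC-HIT  vc=[4, 12]
4: 0x64 (blk 6, set 0) → MISS  vc=[4, 12, 8]
5: 0x68 (blk 6, set 0) → L1-HIT  vc=[4, 12, 8]
6: 0x4b (blk 4, set 0) → VC-HIT  vc=[6, 12, 8]
7: 0xce (blk 12, set 0) → VC-HIT  vc=[6, 4, 8]
8: 0x47 (blk 4, set 0) → VC-HIT  vc=[6, 12, 8]
9: 0x49 (blk 4, set 0) → L1-HIT  vc=[6, 12, 8]
10: 0xcb (blk 12, set 0) → VC-HIT  vc=[6, 4, 8]

VC = [6, 4, 8]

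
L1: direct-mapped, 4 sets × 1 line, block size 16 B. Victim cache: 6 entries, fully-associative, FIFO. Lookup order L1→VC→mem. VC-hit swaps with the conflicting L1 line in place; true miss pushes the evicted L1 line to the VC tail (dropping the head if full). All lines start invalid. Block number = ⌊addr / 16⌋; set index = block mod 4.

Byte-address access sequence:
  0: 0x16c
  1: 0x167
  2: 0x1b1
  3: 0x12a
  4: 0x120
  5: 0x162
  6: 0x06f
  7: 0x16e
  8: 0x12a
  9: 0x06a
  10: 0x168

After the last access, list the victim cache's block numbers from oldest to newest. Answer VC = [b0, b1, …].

VC = [6, 18]

  [0] addr=0x16c blk=22 s=2: MISS | VC []
  [1] addr=0x167 blk=22 s=2: L1-HIT | VC []
  [2] addr=0x1b1 blk=27 s=3: MISS | VC []
  [3] addr=0x12a blk=18 s=2: MISS | VC [22]
  [4] addr=0x120 blk=18 s=2: L1-HIT | VC [22]
  [5] addr=0x162 blk=22 s=2: VC-HIT | VC [18]
  [6] addr=0x6f blk=6 s=2: MISS | VC [18, 22]
  [7] addr=0x16e blk=22 s=2: VC-HIT | VC [18, 6]
  [8] addr=0x12a blk=18 s=2: VC-HIT | VC [22, 6]
  [9] addr=0x6a blk=6 s=2: VC-HIT | VC [22, 18]
  [10] addr=0x168 blk=22 s=2: VC-HIT | VC [6, 18]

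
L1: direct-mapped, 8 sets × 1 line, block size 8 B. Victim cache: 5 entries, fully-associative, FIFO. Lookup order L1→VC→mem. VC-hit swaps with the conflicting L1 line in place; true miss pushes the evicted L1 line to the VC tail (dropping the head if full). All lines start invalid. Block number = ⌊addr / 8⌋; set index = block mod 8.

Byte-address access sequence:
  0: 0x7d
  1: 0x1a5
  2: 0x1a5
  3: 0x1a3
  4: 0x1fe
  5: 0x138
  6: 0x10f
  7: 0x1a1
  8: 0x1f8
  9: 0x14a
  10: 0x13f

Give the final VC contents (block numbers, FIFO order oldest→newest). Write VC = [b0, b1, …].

VC = [15, 63, 33]

#0 0x7d→b15/s7 MISS; vc=[]
#1 0x1a5→b52/s4 MISS; vc=[]
#2 0x1a5→b52/s4 L1-HIT; vc=[]
#3 0x1a3→b52/s4 L1-HIT; vc=[]
#4 0x1fe→b63/s7 MISS; vc=[15]
#5 0x138→b39/s7 MISS; vc=[15,63]
#6 0x10f→b33/s1 MISS; vc=[15,63]
#7 0x1a1→b52/s4 L1-HIT; vc=[15,63]
#8 0x1f8→b63/s7 VC-HIT; vc=[15,39]
#9 0x14a→b41/s1 MISS; vc=[15,39,33]
#10 0x13f→b39/s7 VC-HIT; vc=[15,63,33]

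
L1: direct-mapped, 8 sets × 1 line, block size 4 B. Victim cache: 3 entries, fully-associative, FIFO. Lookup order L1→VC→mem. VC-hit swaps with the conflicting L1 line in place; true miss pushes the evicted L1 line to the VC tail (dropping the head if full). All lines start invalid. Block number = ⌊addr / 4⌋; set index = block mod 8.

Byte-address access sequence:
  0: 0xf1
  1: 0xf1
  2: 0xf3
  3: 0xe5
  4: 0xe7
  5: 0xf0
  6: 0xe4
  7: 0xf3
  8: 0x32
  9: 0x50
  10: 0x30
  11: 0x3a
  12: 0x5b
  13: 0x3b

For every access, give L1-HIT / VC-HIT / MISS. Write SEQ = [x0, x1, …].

SEQ = [MISS, L1-HIT, L1-HIT, MISS, L1-HIT, L1-HIT, L1-HIT, L1-HIT, MISS, MISS, VC-HIT, MISS, MISS, VC-HIT]

0: 0xf1 (blk 60, set 4) → MISS  vc=[]
1: 0xf1 (blk 60, set 4) → L1-HIT  vc=[]
2: 0xf3 (blk 60, set 4) → L1-HIT  vc=[]
3: 0xe5 (blk 57, set 1) → MISS  vc=[]
4: 0xe7 (blk 57, set 1) → L1-HIT  vc=[]
5: 0xf0 (blk 60, set 4) → L1-HIT  vc=[]
6: 0xe4 (blk 57, set 1) → L1-HIT  vc=[]
7: 0xf3 (blk 60, set 4) → L1-HIT  vc=[]
8: 0x32 (blk 12, set 4) → MISS  vc=[60]
9: 0x50 (blk 20, set 4) → MISS  vc=[60, 12]
10: 0x30 (blk 12, set 4) → VC-HIT  vc=[60, 20]
11: 0x3a (blk 14, set 6) → MISS  vc=[60, 20]
12: 0x5b (blk 22, set 6) → MISS  vc=[60, 20, 14]
13: 0x3b (blk 14, set 6) → VC-HIT  vc=[60, 20, 22]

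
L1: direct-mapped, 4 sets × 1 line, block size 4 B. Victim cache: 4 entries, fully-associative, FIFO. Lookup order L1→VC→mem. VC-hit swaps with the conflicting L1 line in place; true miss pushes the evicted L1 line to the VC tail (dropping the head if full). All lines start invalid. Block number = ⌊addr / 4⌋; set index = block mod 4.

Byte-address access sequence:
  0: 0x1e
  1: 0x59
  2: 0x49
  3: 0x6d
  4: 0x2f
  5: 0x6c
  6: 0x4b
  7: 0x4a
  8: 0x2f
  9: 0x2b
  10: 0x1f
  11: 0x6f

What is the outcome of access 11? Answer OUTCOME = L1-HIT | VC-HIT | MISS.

0: 0x1e (blk 7, set 3) → MISS  vc=[]
1: 0x59 (blk 22, set 2) → MISS  vc=[]
2: 0x49 (blk 18, set 2) → MISS  vc=[22]
3: 0x6d (blk 27, set 3) → MISS  vc=[22, 7]
4: 0x2f (blk 11, set 3) → MISS  vc=[22, 7, 27]
5: 0x6c (blk 27, set 3) → VC-HIT  vc=[22, 7, 11]
6: 0x4b (blk 18, set 2) → L1-HIT  vc=[22, 7, 11]
7: 0x4a (blk 18, set 2) → L1-HIT  vc=[22, 7, 11]
8: 0x2f (blk 11, set 3) → VC-HIT  vc=[22, 7, 27]
9: 0x2b (blk 10, set 2) → MISS  vc=[22, 7, 27, 18]
10: 0x1f (blk 7, set 3) → VC-HIT  vc=[22, 11, 27, 18]
11: 0x6f (blk 27, set 3) → VC-HIT  vc=[22, 11, 7, 18]

OUTCOME = VC-HIT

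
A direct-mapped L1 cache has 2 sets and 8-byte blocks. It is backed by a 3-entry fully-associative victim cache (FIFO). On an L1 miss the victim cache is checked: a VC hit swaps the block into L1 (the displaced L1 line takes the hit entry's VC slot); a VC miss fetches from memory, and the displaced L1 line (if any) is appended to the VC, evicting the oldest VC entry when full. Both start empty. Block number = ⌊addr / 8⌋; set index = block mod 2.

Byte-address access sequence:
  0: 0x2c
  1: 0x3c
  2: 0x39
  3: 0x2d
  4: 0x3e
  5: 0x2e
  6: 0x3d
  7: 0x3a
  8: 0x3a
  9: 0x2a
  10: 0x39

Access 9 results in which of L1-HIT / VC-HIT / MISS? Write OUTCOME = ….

OUTCOME = VC-HIT

#0 0x2c→b5/s1 MISS; vc=[]
#1 0x3c→b7/s1 MISS; vc=[5]
#2 0x39→b7/s1 L1-HIT; vc=[5]
#3 0x2d→b5/s1 VC-HIT; vc=[7]
#4 0x3e→b7/s1 VC-HIT; vc=[5]
#5 0x2e→b5/s1 VC-HIT; vc=[7]
#6 0x3d→b7/s1 VC-HIT; vc=[5]
#7 0x3a→b7/s1 L1-HIT; vc=[5]
#8 0x3a→b7/s1 L1-HIT; vc=[5]
#9 0x2a→b5/s1 VC-HIT; vc=[7]
#10 0x39→b7/s1 VC-HIT; vc=[5]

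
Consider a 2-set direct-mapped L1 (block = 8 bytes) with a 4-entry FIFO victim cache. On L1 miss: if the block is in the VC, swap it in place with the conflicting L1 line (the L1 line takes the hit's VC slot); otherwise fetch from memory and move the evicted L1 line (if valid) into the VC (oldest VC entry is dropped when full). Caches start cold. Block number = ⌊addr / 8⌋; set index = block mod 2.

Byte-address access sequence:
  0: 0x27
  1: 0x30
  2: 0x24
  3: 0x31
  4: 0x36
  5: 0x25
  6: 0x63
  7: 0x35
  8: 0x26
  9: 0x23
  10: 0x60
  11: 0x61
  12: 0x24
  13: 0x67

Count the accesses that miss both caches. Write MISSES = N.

0: 0x27 (blk 4, set 0) → MISS  vc=[]
1: 0x30 (blk 6, set 0) → MISS  vc=[4]
2: 0x24 (blk 4, set 0) → VC-HIT  vc=[6]
3: 0x31 (blk 6, set 0) → VC-HIT  vc=[4]
4: 0x36 (blk 6, set 0) → L1-HIT  vc=[4]
5: 0x25 (blk 4, set 0) → VC-HIT  vc=[6]
6: 0x63 (blk 12, set 0) → MISS  vc=[6, 4]
7: 0x35 (blk 6, set 0) → VC-HIT  vc=[12, 4]
8: 0x26 (blk 4, set 0) → VC-HIT  vc=[12, 6]
9: 0x23 (blk 4, set 0) → L1-HIT  vc=[12, 6]
10: 0x60 (blk 12, set 0) → VC-HIT  vc=[4, 6]
11: 0x61 (blk 12, set 0) → L1-HIT  vc=[4, 6]
12: 0x24 (blk 4, set 0) → VC-HIT  vc=[12, 6]
13: 0x67 (blk 12, set 0) → VC-HIT  vc=[4, 6]

MISSES = 3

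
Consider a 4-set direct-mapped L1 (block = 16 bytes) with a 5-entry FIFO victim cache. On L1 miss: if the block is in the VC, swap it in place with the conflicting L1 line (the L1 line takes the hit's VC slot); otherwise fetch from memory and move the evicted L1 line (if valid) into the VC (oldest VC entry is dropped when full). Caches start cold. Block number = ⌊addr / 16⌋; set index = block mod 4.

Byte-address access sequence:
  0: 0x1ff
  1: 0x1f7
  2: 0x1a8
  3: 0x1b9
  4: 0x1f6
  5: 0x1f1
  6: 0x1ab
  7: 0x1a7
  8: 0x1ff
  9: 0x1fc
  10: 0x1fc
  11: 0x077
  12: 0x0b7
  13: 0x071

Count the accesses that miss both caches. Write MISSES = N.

  [0] addr=0x1ff blk=31 s=3: MISS | VC []
  [1] addr=0x1f7 blk=31 s=3: L1-HIT | VC []
  [2] addr=0x1a8 blk=26 s=2: MISS | VC []
  [3] addr=0x1b9 blk=27 s=3: MISS | VC [31]
  [4] addr=0x1f6 blk=31 s=3: VC-HIT | VC [27]
  [5] addr=0x1f1 blk=31 s=3: L1-HIT | VC [27]
  [6] addr=0x1ab blk=26 s=2: L1-HIT | VC [27]
  [7] addr=0x1a7 blk=26 s=2: L1-HIT | VC [27]
  [8] addr=0x1ff blk=31 s=3: L1-HIT | VC [27]
  [9] addr=0x1fc blk=31 s=3: L1-HIT | VC [27]
  [10] addr=0x1fc blk=31 s=3: L1-HIT | VC [27]
  [11] addr=0x77 blk=7 s=3: MISS | VC [27, 31]
  [12] addr=0xb7 blk=11 s=3: MISS | VC [27, 31, 7]
  [13] addr=0x71 blk=7 s=3: VC-HIT | VC [27, 31, 11]

MISSES = 5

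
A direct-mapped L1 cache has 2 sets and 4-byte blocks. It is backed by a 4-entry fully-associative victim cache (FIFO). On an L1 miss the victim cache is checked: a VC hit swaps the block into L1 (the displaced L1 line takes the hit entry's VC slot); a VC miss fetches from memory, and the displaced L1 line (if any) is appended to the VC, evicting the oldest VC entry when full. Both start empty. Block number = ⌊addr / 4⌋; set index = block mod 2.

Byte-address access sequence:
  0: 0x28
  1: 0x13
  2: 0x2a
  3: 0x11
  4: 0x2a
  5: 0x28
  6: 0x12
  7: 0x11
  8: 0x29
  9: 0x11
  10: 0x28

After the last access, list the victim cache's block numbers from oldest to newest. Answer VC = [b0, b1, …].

VC = [4]

  [0] addr=0x28 blk=10 s=0: MISS | VC []
  [1] addr=0x13 blk=4 s=0: MISS | VC [10]
  [2] addr=0x2a blk=10 s=0: VC-HIT | VC [4]
  [3] addr=0x11 blk=4 s=0: VC-HIT | VC [10]
  [4] addr=0x2a blk=10 s=0: VC-HIT | VC [4]
  [5] addr=0x28 blk=10 s=0: L1-HIT | VC [4]
  [6] addr=0x12 blk=4 s=0: VC-HIT | VC [10]
  [7] addr=0x11 blk=4 s=0: L1-HIT | VC [10]
  [8] addr=0x29 blk=10 s=0: VC-HIT | VC [4]
  [9] addr=0x11 blk=4 s=0: VC-HIT | VC [10]
  [10] addr=0x28 blk=10 s=0: VC-HIT | VC [4]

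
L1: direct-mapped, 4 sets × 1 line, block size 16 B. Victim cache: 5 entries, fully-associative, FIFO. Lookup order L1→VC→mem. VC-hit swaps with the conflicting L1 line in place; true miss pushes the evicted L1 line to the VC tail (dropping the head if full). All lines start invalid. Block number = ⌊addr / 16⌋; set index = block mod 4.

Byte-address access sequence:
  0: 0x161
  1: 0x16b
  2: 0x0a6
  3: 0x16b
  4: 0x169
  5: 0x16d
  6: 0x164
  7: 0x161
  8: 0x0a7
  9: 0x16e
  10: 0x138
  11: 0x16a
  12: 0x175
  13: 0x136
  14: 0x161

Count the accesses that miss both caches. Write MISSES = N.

MISSES = 4

  [0] addr=0x161 blk=22 s=2: MISS | VC []
  [1] addr=0x16b blk=22 s=2: L1-HIT | VC []
  [2] addr=0xa6 blk=10 s=2: MISS | VC [22]
  [3] addr=0x16b blk=22 s=2: VC-HIT | VC [10]
  [4] addr=0x169 blk=22 s=2: L1-HIT | VC [10]
  [5] addr=0x16d blk=22 s=2: L1-HIT | VC [10]
  [6] addr=0x164 blk=22 s=2: L1-HIT | VC [10]
  [7] addr=0x161 blk=22 s=2: L1-HIT | VC [10]
  [8] addr=0xa7 blk=10 s=2: VC-HIT | VC [22]
  [9] addr=0x16e blk=22 s=2: VC-HIT | VC [10]
  [10] addr=0x138 blk=19 s=3: MISS | VC [10]
  [11] addr=0x16a blk=22 s=2: L1-HIT | VC [10]
  [12] addr=0x175 blk=23 s=3: MISS | VC [10, 19]
  [13] addr=0x136 blk=19 s=3: VC-HIT | VC [10, 23]
  [14] addr=0x161 blk=22 s=2: L1-HIT | VC [10, 23]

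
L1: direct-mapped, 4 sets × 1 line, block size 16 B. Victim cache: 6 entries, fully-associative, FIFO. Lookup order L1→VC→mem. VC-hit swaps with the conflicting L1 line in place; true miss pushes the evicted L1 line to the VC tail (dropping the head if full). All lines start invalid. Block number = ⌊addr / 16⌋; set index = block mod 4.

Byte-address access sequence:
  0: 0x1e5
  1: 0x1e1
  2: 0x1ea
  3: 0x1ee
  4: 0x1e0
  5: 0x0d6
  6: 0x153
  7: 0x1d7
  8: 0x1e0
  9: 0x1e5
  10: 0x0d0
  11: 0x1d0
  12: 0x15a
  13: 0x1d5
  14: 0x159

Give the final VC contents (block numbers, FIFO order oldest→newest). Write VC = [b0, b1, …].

  [0] addr=0x1e5 blk=30 s=2: MISS | VC []
  [1] addr=0x1e1 blk=30 s=2: L1-HIT | VC []
  [2] addr=0x1ea blk=30 s=2: L1-HIT | VC []
  [3] addr=0x1ee blk=30 s=2: L1-HIT | VC []
  [4] addr=0x1e0 blk=30 s=2: L1-HIT | VC []
  [5] addr=0xd6 blk=13 s=1: MISS | VC []
  [6] addr=0x153 blk=21 s=1: MISS | VC [13]
  [7] addr=0x1d7 blk=29 s=1: MISS | VC [13, 21]
  [8] addr=0x1e0 blk=30 s=2: L1-HIT | VC [13, 21]
  [9] addr=0x1e5 blk=30 s=2: L1-HIT | VC [13, 21]
  [10] addr=0xd0 blk=13 s=1: VC-HIT | VC [29, 21]
  [11] addr=0x1d0 blk=29 s=1: VC-HIT | VC [13, 21]
  [12] addr=0x15a blk=21 s=1: VC-HIT | VC [13, 29]
  [13] addr=0x1d5 blk=29 s=1: VC-HIT | VC [13, 21]
  [14] addr=0x159 blk=21 s=1: VC-HIT | VC [13, 29]

VC = [13, 29]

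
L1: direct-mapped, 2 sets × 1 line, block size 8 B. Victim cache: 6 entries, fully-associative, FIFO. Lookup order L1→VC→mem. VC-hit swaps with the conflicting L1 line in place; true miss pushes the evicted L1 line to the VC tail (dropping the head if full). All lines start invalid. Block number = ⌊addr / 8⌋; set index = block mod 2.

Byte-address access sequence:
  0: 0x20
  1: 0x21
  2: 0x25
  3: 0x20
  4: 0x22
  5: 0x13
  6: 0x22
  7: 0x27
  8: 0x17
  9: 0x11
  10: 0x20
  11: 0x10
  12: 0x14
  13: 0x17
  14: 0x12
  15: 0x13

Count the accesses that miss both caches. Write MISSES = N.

MISSES = 2

0: 0x20 (blk 4, set 0) → MISS  vc=[]
1: 0x21 (blk 4, set 0) → L1-HIT  vc=[]
2: 0x25 (blk 4, set 0) → L1-HIT  vc=[]
3: 0x20 (blk 4, set 0) → L1-HIT  vc=[]
4: 0x22 (blk 4, set 0) → L1-HIT  vc=[]
5: 0x13 (blk 2, set 0) → MISS  vc=[4]
6: 0x22 (blk 4, set 0) → VC-HIT  vc=[2]
7: 0x27 (blk 4, set 0) → L1-HIT  vc=[2]
8: 0x17 (blk 2, set 0) → VC-HIT  vc=[4]
9: 0x11 (blk 2, set 0) → L1-HIT  vc=[4]
10: 0x20 (blk 4, set 0) → VC-HIT  vc=[2]
11: 0x10 (blk 2, set 0) → VC-HIT  vc=[4]
12: 0x14 (blk 2, set 0) → L1-HIT  vc=[4]
13: 0x17 (blk 2, set 0) → L1-HIT  vc=[4]
14: 0x12 (blk 2, set 0) → L1-HIT  vc=[4]
15: 0x13 (blk 2, set 0) → L1-HIT  vc=[4]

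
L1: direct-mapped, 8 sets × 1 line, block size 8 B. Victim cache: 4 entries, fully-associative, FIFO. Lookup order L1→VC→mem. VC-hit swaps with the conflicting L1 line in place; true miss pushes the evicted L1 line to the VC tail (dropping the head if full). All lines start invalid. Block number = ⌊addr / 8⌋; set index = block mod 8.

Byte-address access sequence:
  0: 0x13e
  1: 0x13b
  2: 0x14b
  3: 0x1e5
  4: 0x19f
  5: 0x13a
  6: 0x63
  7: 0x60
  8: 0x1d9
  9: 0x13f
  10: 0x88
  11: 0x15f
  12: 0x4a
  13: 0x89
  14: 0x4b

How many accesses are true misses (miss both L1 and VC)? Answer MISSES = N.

MISSES = 9

#0 0x13e→b39/s7 MISS; vc=[]
#1 0x13b→b39/s7 L1-HIT; vc=[]
#2 0x14b→b41/s1 MISS; vc=[]
#3 0x1e5→b60/s4 MISS; vc=[]
#4 0x19f→b51/s3 MISS; vc=[]
#5 0x13a→b39/s7 L1-HIT; vc=[]
#6 0x63→b12/s4 MISS; vc=[60]
#7 0x60→b12/s4 L1-HIT; vc=[60]
#8 0x1d9→b59/s3 MISS; vc=[60,51]
#9 0x13f→b39/s7 L1-HIT; vc=[60,51]
#10 0x88→b17/s1 MISS; vc=[60,51,41]
#11 0x15f→b43/s3 MISS; vc=[60,51,41,59]
#12 0x4a→b9/s1 MISS; vc=[51,41,59,17]
#13 0x89→b17/s1 VC-HIT; vc=[51,41,59,9]
#14 0x4b→b9/s1 VC-HIT; vc=[51,41,59,17]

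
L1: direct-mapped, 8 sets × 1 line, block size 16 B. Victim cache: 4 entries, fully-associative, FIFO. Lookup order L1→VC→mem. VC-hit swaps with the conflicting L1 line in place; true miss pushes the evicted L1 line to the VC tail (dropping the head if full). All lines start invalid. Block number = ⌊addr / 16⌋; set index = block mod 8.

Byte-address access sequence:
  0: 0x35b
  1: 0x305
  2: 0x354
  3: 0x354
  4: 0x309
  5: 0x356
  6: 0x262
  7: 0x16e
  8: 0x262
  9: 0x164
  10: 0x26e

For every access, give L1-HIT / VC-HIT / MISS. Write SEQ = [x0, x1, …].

#0 0x35b→b53/s5 MISS; vc=[]
#1 0x305→b48/s0 MISS; vc=[]
#2 0x354→b53/s5 L1-HIT; vc=[]
#3 0x354→b53/s5 L1-HIT; vc=[]
#4 0x309→b48/s0 L1-HIT; vc=[]
#5 0x356→b53/s5 L1-HIT; vc=[]
#6 0x262→b38/s6 MISS; vc=[]
#7 0x16e→b22/s6 MISS; vc=[38]
#8 0x262→b38/s6 VC-HIT; vc=[22]
#9 0x164→b22/s6 VC-HIT; vc=[38]
#10 0x26e→b38/s6 VC-HIT; vc=[22]

SEQ = [MISS, MISS, L1-HIT, L1-HIT, L1-HIT, L1-HIT, MISS, MISS, VC-HIT, VC-HIT, VC-HIT]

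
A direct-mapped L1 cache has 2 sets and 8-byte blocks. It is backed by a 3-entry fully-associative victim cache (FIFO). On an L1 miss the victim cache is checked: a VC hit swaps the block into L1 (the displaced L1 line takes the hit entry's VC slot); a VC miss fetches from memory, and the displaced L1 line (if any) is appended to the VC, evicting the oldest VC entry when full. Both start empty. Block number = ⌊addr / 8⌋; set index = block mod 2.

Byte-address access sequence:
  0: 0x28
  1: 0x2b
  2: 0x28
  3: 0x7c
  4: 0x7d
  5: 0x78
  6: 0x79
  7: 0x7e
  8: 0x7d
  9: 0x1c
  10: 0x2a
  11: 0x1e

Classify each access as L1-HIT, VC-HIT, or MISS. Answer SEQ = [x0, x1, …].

SEQ = [MISS, L1-HIT, L1-HIT, MISS, L1-HIT, L1-HIT, L1-HIT, L1-HIT, L1-HIT, MISS, VC-HIT, VC-HIT]

0: 0x28 (blk 5, set 1) → MISS  vc=[]
1: 0x2b (blk 5, set 1) → L1-HIT  vc=[]
2: 0x28 (blk 5, set 1) → L1-HIT  vc=[]
3: 0x7c (blk 15, set 1) → MISS  vc=[5]
4: 0x7d (blk 15, set 1) → L1-HIT  vc=[5]
5: 0x78 (blk 15, set 1) → L1-HIT  vc=[5]
6: 0x79 (blk 15, set 1) → L1-HIT  vc=[5]
7: 0x7e (blk 15, set 1) → L1-HIT  vc=[5]
8: 0x7d (blk 15, set 1) → L1-HIT  vc=[5]
9: 0x1c (blk 3, set 1) → MISS  vc=[5, 15]
10: 0x2a (blk 5, set 1) → VC-HIT  vc=[3, 15]
11: 0x1e (blk 3, set 1) → VC-HIT  vc=[5, 15]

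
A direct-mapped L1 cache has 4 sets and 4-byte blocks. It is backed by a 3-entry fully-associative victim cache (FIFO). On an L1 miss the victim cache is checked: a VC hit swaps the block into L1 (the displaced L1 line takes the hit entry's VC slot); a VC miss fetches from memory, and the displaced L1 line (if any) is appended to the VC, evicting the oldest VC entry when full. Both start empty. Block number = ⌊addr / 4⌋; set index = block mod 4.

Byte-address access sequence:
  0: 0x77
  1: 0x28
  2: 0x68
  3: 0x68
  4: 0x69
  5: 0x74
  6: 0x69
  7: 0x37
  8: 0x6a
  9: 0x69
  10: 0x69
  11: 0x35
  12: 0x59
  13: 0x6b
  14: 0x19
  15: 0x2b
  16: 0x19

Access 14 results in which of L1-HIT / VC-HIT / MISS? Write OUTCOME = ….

0: 0x77 (blk 29, set 1) → MISS  vc=[]
1: 0x28 (blk 10, set 2) → MISS  vc=[]
2: 0x68 (blk 26, set 2) → MISS  vc=[10]
3: 0x68 (blk 26, set 2) → L1-HIT  vc=[10]
4: 0x69 (blk 26, set 2) → L1-HIT  vc=[10]
5: 0x74 (blk 29, set 1) → L1-HIT  vc=[10]
6: 0x69 (blk 26, set 2) → L1-HIT  vc=[10]
7: 0x37 (blk 13, set 1) → MISS  vc=[10, 29]
8: 0x6a (blk 26, set 2) → L1-HIT  vc=[10, 29]
9: 0x69 (blk 26, set 2) → L1-HIT  vc=[10, 29]
10: 0x69 (blk 26, set 2) → L1-HIT  vc=[10, 29]
11: 0x35 (blk 13, set 1) → L1-HIT  vc=[10, 29]
12: 0x59 (blk 22, set 2) → MISS  vc=[10, 29, 26]
13: 0x6b (blk 26, set 2) → VC-HIT  vc=[10, 29, 22]
14: 0x19 (blk 6, set 2) → MISS  vc=[29, 22, 26]
15: 0x2b (blk 10, set 2) → MISS  vc=[22, 26, 6]
16: 0x19 (blk 6, set 2) → VC-HIT  vc=[22, 26, 10]

OUTCOME = MISS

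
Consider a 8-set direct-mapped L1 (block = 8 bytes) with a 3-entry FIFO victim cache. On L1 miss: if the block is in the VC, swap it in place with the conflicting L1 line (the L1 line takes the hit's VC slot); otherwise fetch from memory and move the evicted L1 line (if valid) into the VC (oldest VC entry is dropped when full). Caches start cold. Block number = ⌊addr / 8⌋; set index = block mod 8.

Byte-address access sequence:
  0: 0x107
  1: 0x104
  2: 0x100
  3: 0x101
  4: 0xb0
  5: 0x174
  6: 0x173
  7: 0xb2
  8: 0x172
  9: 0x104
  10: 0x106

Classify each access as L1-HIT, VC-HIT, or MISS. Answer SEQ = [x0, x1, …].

#0 0x107→b32/s0 MISS; vc=[]
#1 0x104→b32/s0 L1-HIT; vc=[]
#2 0x100→b32/s0 L1-HIT; vc=[]
#3 0x101→b32/s0 L1-HIT; vc=[]
#4 0xb0→b22/s6 MISS; vc=[]
#5 0x174→b46/s6 MISS; vc=[22]
#6 0x173→b46/s6 L1-HIT; vc=[22]
#7 0xb2→b22/s6 VC-HIT; vc=[46]
#8 0x172→b46/s6 VC-HIT; vc=[22]
#9 0x104→b32/s0 L1-HIT; vc=[22]
#10 0x106→b32/s0 L1-HIT; vc=[22]

SEQ = [MISS, L1-HIT, L1-HIT, L1-HIT, MISS, MISS, L1-HIT, VC-HIT, VC-HIT, L1-HIT, L1-HIT]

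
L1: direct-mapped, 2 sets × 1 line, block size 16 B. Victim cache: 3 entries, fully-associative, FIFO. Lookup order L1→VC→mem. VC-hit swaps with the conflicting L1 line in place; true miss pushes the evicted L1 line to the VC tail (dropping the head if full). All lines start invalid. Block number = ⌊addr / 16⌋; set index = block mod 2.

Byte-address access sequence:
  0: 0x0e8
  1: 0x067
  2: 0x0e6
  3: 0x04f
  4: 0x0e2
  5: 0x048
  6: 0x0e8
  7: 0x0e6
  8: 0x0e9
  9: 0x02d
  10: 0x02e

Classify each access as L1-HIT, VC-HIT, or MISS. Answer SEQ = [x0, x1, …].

0: 0xe8 (blk 14, set 0) → MISS  vc=[]
1: 0x67 (blk 6, set 0) → MISS  vc=[14]
2: 0xe6 (blk 14, set 0) → VC-HIT  vc=[6]
3: 0x4f (blk 4, set 0) → MISS  vc=[6, 14]
4: 0xe2 (blk 14, set 0) → VC-HIT  vc=[6, 4]
5: 0x48 (blk 4, set 0) → VC-HIT  vc=[6, 14]
6: 0xe8 (blk 14, set 0) → VC-HIT  vc=[6, 4]
7: 0xe6 (blk 14, set 0) → L1-HIT  vc=[6, 4]
8: 0xe9 (blk 14, set 0) → L1-HIT  vc=[6, 4]
9: 0x2d (blk 2, set 0) → MISS  vc=[6, 4, 14]
10: 0x2e (blk 2, set 0) → L1-HIT  vc=[6, 4, 14]

SEQ = [MISS, MISS, VC-HIT, MISS, VC-HIT, VC-HIT, VC-HIT, L1-HIT, L1-HIT, MISS, L1-HIT]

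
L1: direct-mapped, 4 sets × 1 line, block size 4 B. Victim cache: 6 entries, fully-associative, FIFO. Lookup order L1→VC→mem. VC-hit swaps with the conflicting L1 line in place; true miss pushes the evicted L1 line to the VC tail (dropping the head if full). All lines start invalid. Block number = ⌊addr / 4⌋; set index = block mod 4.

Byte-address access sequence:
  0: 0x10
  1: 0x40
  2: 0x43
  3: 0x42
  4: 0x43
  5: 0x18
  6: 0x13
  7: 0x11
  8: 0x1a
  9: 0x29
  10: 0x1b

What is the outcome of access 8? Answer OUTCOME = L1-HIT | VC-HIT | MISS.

OUTCOME = L1-HIT

#0 0x10→b4/s0 MISS; vc=[]
#1 0x40→b16/s0 MISS; vc=[4]
#2 0x43→b16/s0 L1-HIT; vc=[4]
#3 0x42→b16/s0 L1-HIT; vc=[4]
#4 0x43→b16/s0 L1-HIT; vc=[4]
#5 0x18→b6/s2 MISS; vc=[4]
#6 0x13→b4/s0 VC-HIT; vc=[16]
#7 0x11→b4/s0 L1-HIT; vc=[16]
#8 0x1a→b6/s2 L1-HIT; vc=[16]
#9 0x29→b10/s2 MISS; vc=[16,6]
#10 0x1b→b6/s2 VC-HIT; vc=[16,10]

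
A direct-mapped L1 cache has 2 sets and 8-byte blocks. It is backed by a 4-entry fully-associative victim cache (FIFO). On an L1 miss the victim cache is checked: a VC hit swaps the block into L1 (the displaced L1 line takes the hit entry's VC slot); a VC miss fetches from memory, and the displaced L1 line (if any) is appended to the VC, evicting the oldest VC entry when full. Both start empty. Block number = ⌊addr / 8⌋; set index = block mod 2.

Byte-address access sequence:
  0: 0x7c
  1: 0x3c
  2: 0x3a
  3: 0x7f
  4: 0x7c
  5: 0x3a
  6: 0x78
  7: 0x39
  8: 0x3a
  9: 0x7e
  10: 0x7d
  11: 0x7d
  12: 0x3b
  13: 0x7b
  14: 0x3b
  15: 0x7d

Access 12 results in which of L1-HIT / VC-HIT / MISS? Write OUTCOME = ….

OUTCOME = VC-HIT

  [0] addr=0x7c blk=15 s=1: MISS | VC []
  [1] addr=0x3c blk=7 s=1: MISS | VC [15]
  [2] addr=0x3a blk=7 s=1: L1-HIT | VC [15]
  [3] addr=0x7f blk=15 s=1: VC-HIT | VC [7]
  [4] addr=0x7c blk=15 s=1: L1-HIT | VC [7]
  [5] addr=0x3a blk=7 s=1: VC-HIT | VC [15]
  [6] addr=0x78 blk=15 s=1: VC-HIT | VC [7]
  [7] addr=0x39 blk=7 s=1: VC-HIT | VC [15]
  [8] addr=0x3a blk=7 s=1: L1-HIT | VC [15]
  [9] addr=0x7e blk=15 s=1: VC-HIT | VC [7]
  [10] addr=0x7d blk=15 s=1: L1-HIT | VC [7]
  [11] addr=0x7d blk=15 s=1: L1-HIT | VC [7]
  [12] addr=0x3b blk=7 s=1: VC-HIT | VC [15]
  [13] addr=0x7b blk=15 s=1: VC-HIT | VC [7]
  [14] addr=0x3b blk=7 s=1: VC-HIT | VC [15]
  [15] addr=0x7d blk=15 s=1: VC-HIT | VC [7]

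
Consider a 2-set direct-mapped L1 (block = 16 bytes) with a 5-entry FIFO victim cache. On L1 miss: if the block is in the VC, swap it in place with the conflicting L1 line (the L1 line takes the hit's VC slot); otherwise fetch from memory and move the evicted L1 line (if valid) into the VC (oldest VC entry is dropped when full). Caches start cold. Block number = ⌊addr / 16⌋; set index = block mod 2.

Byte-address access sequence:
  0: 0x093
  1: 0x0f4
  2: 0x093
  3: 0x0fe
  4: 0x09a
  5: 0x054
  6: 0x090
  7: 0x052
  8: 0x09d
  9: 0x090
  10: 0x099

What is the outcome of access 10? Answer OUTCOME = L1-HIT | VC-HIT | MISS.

0: 0x93 (blk 9, set 1) → MISS  vc=[]
1: 0xf4 (blk 15, set 1) → MISS  vc=[9]
2: 0x93 (blk 9, set 1) → VC-HIT  vc=[15]
3: 0xfe (blk 15, set 1) → VC-HIT  vc=[9]
4: 0x9a (blk 9, set 1) → VC-HIT  vc=[15]
5: 0x54 (blk 5, set 1) → MISS  vc=[15, 9]
6: 0x90 (blk 9, set 1) → VC-HIT  vc=[15, 5]
7: 0x52 (blk 5, set 1) → VC-HIT  vc=[15, 9]
8: 0x9d (blk 9, set 1) → VC-HIT  vc=[15, 5]
9: 0x90 (blk 9, set 1) → L1-HIT  vc=[15, 5]
10: 0x99 (blk 9, set 1) → L1-HIT  vc=[15, 5]

OUTCOME = L1-HIT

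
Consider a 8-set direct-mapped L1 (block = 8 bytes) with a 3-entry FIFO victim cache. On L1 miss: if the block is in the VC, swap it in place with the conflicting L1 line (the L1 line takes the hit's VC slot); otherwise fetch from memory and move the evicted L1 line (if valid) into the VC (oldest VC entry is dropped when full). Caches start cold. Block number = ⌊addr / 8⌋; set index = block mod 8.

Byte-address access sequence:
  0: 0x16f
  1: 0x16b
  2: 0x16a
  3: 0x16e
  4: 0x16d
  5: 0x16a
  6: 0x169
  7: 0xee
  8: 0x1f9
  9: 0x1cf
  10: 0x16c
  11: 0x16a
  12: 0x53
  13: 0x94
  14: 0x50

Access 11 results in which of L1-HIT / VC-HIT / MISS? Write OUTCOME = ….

OUTCOME = L1-HIT

  [0] addr=0x16f blk=45 s=5: MISS | VC []
  [1] addr=0x16b blk=45 s=5: L1-HIT | VC []
  [2] addr=0x16a blk=45 s=5: L1-HIT | VC []
  [3] addr=0x16e blk=45 s=5: L1-HIT | VC []
  [4] addr=0x16d blk=45 s=5: L1-HIT | VC []
  [5] addr=0x16a blk=45 s=5: L1-HIT | VC []
  [6] addr=0x169 blk=45 s=5: L1-HIT | VC []
  [7] addr=0xee blk=29 s=5: MISS | VC [45]
  [8] addr=0x1f9 blk=63 s=7: MISS | VC [45]
  [9] addr=0x1cf blk=57 s=1: MISS | VC [45]
  [10] addr=0x16c blk=45 s=5: VC-HIT | VC [29]
  [11] addr=0x16a blk=45 s=5: L1-HIT | VC [29]
  [12] addr=0x53 blk=10 s=2: MISS | VC [29]
  [13] addr=0x94 blk=18 s=2: MISS | VC [29, 10]
  [14] addr=0x50 blk=10 s=2: VC-HIT | VC [29, 18]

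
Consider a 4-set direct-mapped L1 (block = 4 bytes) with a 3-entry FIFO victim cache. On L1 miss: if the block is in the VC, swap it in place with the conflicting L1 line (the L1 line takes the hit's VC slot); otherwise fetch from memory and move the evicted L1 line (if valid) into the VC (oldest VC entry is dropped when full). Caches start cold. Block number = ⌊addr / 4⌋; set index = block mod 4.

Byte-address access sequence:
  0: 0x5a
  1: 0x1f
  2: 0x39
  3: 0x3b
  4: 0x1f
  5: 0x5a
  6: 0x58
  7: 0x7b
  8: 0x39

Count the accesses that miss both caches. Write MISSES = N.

0: 0x5a (blk 22, set 2) → MISS  vc=[]
1: 0x1f (blk 7, set 3) → MISS  vc=[]
2: 0x39 (blk 14, set 2) → MISS  vc=[22]
3: 0x3b (blk 14, set 2) → L1-HIT  vc=[22]
4: 0x1f (blk 7, set 3) → L1-HIT  vc=[22]
5: 0x5a (blk 22, set 2) → VC-HIT  vc=[14]
6: 0x58 (blk 22, set 2) → L1-HIT  vc=[14]
7: 0x7b (blk 30, set 2) → MISS  vc=[14, 22]
8: 0x39 (blk 14, set 2) → VC-HIT  vc=[30, 22]

MISSES = 4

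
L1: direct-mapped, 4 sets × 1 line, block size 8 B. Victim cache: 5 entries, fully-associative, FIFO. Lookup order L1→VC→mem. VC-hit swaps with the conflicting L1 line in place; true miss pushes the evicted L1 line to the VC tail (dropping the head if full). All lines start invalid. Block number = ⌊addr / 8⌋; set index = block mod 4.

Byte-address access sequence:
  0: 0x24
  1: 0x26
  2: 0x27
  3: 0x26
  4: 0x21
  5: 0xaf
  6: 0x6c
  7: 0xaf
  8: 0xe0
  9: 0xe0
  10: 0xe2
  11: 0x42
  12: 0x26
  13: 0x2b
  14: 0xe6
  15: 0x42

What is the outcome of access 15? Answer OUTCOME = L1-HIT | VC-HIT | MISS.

OUTCOME = VC-HIT

  [0] addr=0x24 blk=4 s=0: MISS | VC []
  [1] addr=0x26 blk=4 s=0: L1-HIT | VC []
  [2] addr=0x27 blk=4 s=0: L1-HIT | VC []
  [3] addr=0x26 blk=4 s=0: L1-HIT | VC []
  [4] addr=0x21 blk=4 s=0: L1-HIT | VC []
  [5] addr=0xaf blk=21 s=1: MISS | VC []
  [6] addr=0x6c blk=13 s=1: MISS | VC [21]
  [7] addr=0xaf blk=21 s=1: VC-HIT | VC [13]
  [8] addr=0xe0 blk=28 s=0: MISS | VC [13, 4]
  [9] addr=0xe0 blk=28 s=0: L1-HIT | VC [13, 4]
  [10] addr=0xe2 blk=28 s=0: L1-HIT | VC [13, 4]
  [11] addr=0x42 blk=8 s=0: MISS | VC [13, 4, 28]
  [12] addr=0x26 blk=4 s=0: VC-HIT | VC [13, 8, 28]
  [13] addr=0x2b blk=5 s=1: MISS | VC [13, 8, 28, 21]
  [14] addr=0xe6 blk=28 s=0: VC-HIT | VC [13, 8, 4, 21]
  [15] addr=0x42 blk=8 s=0: VC-HIT | VC [13, 28, 4, 21]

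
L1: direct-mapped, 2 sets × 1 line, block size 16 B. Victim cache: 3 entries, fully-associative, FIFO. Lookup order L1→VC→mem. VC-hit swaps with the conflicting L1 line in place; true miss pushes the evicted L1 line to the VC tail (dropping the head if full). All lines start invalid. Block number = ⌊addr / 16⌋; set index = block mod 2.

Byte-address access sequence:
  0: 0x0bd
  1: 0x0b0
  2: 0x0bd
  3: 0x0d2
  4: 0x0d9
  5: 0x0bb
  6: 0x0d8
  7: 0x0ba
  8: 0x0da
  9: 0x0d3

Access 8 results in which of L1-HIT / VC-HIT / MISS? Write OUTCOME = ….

OUTCOME = VC-HIT

#0 0xbd→b11/s1 MISS; vc=[]
#1 0xb0→b11/s1 L1-HIT; vc=[]
#2 0xbd→b11/s1 L1-HIT; vc=[]
#3 0xd2→b13/s1 MISS; vc=[11]
#4 0xd9→b13/s1 L1-HIT; vc=[11]
#5 0xbb→b11/s1 VC-HIT; vc=[13]
#6 0xd8→b13/s1 VC-HIT; vc=[11]
#7 0xba→b11/s1 VC-HIT; vc=[13]
#8 0xda→b13/s1 VC-HIT; vc=[11]
#9 0xd3→b13/s1 L1-HIT; vc=[11]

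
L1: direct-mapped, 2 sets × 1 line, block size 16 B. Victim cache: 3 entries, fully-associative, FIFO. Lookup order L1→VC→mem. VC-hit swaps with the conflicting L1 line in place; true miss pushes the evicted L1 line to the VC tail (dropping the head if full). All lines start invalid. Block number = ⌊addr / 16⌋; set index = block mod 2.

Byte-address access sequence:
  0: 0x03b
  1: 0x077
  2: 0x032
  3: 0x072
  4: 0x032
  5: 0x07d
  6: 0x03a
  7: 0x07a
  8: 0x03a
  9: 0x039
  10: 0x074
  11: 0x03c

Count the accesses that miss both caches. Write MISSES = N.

MISSES = 2

  [0] addr=0x3b blk=3 s=1: MISS | VC []
  [1] addr=0x77 blk=7 s=1: MISS | VC [3]
  [2] addr=0x32 blk=3 s=1: VC-HIT | VC [7]
  [3] addr=0x72 blk=7 s=1: VC-HIT | VC [3]
  [4] addr=0x32 blk=3 s=1: VC-HIT | VC [7]
  [5] addr=0x7d blk=7 s=1: VC-HIT | VC [3]
  [6] addr=0x3a blk=3 s=1: VC-HIT | VC [7]
  [7] addr=0x7a blk=7 s=1: VC-HIT | VC [3]
  [8] addr=0x3a blk=3 s=1: VC-HIT | VC [7]
  [9] addr=0x39 blk=3 s=1: L1-HIT | VC [7]
  [10] addr=0x74 blk=7 s=1: VC-HIT | VC [3]
  [11] addr=0x3c blk=3 s=1: VC-HIT | VC [7]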